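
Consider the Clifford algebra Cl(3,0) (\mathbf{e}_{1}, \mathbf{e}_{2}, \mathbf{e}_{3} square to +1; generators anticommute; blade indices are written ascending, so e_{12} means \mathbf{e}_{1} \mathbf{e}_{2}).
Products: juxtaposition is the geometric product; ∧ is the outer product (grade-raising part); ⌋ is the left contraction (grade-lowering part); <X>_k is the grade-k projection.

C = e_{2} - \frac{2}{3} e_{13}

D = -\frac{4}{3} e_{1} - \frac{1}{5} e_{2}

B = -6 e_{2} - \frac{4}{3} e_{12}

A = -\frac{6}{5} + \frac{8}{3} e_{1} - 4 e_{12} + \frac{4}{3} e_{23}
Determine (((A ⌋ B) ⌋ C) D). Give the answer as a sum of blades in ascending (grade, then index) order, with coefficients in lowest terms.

step 1: -\frac{16}{3} + \frac{164}{45} e_{2} + \frac{8}{5} e_{12}
step 2: \frac{164}{45} - \frac{16}{3} e_{2} + \frac{32}{9} e_{13}
step 3: \frac{16}{15} - \frac{656}{135} e_{1} - \frac{164}{225} e_{2} + \frac{128}{27} e_{3} - \frac{64}{9} e_{12} + \frac{32}{45} e_{123}
Answer: \frac{16}{15} - \frac{656}{135} e_{1} - \frac{164}{225} e_{2} + \frac{128}{27} e_{3} - \frac{64}{9} e_{12} + \frac{32}{45} e_{123}


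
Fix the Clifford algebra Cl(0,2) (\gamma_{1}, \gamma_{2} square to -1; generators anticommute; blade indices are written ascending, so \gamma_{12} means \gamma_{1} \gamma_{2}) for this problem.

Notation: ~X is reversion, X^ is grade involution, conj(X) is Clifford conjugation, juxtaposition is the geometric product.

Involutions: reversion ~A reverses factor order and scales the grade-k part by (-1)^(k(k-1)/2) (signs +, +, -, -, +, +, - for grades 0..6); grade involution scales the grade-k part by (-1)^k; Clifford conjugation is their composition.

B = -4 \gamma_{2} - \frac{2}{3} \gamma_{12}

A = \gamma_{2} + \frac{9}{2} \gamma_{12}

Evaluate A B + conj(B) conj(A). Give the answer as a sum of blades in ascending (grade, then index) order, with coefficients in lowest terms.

first term: 7 + \frac{52}{3} \gamma_{1}
second term: 7 - \frac{52}{3} \gamma_{1}
Answer: 14


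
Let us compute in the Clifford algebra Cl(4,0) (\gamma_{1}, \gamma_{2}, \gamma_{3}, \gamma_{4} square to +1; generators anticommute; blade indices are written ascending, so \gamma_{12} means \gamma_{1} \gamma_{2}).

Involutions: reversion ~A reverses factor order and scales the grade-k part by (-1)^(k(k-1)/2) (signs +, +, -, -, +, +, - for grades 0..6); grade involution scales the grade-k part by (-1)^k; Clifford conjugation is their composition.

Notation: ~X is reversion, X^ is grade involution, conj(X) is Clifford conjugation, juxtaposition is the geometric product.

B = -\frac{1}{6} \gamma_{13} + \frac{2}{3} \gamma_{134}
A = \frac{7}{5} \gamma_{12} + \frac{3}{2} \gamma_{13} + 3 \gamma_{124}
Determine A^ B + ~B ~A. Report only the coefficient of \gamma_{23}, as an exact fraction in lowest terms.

first term: \frac{1}{4} - \gamma_{4} + \frac{67}{30} \gamma_{23} - \frac{43}{30} \gamma_{234}
second term: \frac{1}{4} - \gamma_{4} + \frac{53}{30} \gamma_{23} + \frac{13}{30} \gamma_{234}
Answer: 4


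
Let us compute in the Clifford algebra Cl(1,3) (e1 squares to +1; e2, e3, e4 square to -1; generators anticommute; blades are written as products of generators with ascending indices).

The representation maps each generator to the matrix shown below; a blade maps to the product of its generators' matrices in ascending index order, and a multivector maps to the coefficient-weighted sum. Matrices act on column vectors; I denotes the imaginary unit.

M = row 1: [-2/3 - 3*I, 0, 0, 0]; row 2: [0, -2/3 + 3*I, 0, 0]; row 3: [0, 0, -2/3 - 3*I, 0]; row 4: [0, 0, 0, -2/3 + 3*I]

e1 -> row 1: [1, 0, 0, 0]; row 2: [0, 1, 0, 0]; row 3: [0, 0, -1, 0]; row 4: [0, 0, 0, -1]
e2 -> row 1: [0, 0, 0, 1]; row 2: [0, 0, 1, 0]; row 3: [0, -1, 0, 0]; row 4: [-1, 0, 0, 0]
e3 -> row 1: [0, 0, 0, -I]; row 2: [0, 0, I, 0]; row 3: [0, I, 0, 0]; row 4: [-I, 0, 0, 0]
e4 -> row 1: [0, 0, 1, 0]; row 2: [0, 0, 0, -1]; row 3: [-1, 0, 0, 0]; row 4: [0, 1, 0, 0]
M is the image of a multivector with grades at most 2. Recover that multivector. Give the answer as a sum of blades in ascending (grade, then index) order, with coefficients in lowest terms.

Method: the blade images are trace-orthogonal — tr(rho(e_A) rho(e_B)^-1) = 4 if A = B and 0 otherwise — and rho(e_A)^-1 = (e_A)^2 * rho(e_A) with (e_A)^2 = +1 or -1, so the coefficient of e_A in the preimage is (e_A)^2 * tr(M rho(e_A))/4.
Nonzero projections over blades of grade <= 2: 1: (1)^2 = +1, tr(M 1) = -8/3, coefficient -2/3; e2 e3: (e2 e3)^2 = -1, tr(M rho(e2 e3)) = -12, coefficient 3. Every other blade of grade <= 2 projects to 0.
Answer: -2/3 + 3*e2 e3


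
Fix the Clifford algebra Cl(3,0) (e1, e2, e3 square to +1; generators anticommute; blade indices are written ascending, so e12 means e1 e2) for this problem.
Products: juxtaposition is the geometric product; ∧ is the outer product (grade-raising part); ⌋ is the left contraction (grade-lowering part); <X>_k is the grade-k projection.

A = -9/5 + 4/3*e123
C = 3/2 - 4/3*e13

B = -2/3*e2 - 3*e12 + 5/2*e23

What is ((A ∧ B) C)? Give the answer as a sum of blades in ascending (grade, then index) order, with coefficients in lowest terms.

step 1: 6/5*e2 + 27/5*e12 - 9/2*e23
step 2: 9/5*e2 + 141/10*e12 + 9/20*e23 + 8/5*e123
Answer: 9/5*e2 + 141/10*e12 + 9/20*e23 + 8/5*e123


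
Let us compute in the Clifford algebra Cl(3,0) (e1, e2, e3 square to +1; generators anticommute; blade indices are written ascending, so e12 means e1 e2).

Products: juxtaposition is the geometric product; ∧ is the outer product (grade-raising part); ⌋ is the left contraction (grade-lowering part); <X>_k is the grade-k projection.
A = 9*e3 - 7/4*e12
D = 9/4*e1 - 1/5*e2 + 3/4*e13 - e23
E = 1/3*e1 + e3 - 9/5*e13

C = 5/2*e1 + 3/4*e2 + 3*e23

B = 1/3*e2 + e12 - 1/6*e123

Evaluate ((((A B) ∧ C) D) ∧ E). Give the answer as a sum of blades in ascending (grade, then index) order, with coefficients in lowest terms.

step 1: 7/4 - 7/12*e1 - 7/24*e3 - 3/2*e12 - 3*e23 + 9*e123
step 2: 35/8*e1 + 21/16*e2 - 7/16*e12 + 35/48*e13 + 175/32*e23 - 37/4*e123
step 3: 4641/320 - 733/80*e1 - 381/64*e2 + 91/64*e3 + 385/384*e12 - 113/80*e13 - 1311/64*e23 + 2723/384*e123
step 4: 1547/320*e1 + 4641/320*e3 + 127/64*e12 - 85781/2400*e13 - 381/64*e23 - 31759/1920*e123
Answer: 1547/320*e1 + 4641/320*e3 + 127/64*e12 - 85781/2400*e13 - 381/64*e23 - 31759/1920*e123


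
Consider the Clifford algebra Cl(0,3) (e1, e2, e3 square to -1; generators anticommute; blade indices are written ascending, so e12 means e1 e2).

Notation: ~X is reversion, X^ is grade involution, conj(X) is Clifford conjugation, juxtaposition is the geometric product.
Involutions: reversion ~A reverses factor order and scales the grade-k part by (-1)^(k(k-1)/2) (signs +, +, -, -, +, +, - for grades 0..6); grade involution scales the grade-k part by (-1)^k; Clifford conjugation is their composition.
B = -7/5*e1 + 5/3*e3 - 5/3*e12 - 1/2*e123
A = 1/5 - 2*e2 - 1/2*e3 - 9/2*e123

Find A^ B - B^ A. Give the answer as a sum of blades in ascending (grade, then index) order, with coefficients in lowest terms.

first term: -37/12 - 271/75*e1 + 47/6*e3 - 287/60*e12 - 3/10*e13 + 289/30*e23 - 14/15*e123
second term: -37/12 - 229/75*e1 - 47/6*e3 - 623/60*e12 - 17/10*e13 + 89/30*e23 + 14/15*e123
Answer: -14/25*e1 + 47/3*e3 + 28/5*e12 + 7/5*e13 + 20/3*e23 - 28/15*e123


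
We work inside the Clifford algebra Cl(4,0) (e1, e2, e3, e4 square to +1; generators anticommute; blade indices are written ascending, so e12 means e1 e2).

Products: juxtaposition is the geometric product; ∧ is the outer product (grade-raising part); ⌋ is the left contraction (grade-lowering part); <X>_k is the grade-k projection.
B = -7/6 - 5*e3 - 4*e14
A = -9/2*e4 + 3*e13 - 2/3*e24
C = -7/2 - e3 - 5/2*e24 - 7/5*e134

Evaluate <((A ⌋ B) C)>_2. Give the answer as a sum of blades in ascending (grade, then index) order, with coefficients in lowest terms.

step 1: -18*e1
step 2: 63*e1 + 18*e13 + 126/5*e34 + 45*e124
step 3: 18*e13 + 126/5*e34
Answer: 18*e13 + 126/5*e34


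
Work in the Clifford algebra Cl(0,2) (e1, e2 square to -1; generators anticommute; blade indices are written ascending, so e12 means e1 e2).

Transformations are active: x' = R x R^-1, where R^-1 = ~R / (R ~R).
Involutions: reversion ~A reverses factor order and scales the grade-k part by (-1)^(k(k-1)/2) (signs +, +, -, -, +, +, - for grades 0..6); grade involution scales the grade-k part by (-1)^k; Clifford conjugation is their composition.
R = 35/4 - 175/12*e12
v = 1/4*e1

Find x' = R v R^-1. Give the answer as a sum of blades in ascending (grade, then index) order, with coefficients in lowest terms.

~R = 35/4 + 175/12*e12, and R ~R = 20825/72, so R^-1 = ~R / (20825/72).
R v = 35/16*e1 - 175/48*e2
Answer: -2/17*e1 - 15/68*e2


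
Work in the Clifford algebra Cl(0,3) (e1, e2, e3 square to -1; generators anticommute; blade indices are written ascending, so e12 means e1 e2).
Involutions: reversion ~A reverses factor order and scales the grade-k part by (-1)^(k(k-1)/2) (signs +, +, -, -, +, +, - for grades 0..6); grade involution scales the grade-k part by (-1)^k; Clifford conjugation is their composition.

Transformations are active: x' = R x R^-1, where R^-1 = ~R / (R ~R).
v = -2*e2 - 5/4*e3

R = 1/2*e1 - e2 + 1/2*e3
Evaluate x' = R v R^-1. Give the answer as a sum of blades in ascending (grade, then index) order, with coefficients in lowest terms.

~R = 1/2*e1 - e2 + 1/2*e3, and R ~R = -3/2, so R^-1 = ~R / (-3/2).
R v = -11/8 - e12 - 5/8*e13 + 9/4*e23
Answer: 11/12*e1 + 1/6*e2 + 13/6*e3


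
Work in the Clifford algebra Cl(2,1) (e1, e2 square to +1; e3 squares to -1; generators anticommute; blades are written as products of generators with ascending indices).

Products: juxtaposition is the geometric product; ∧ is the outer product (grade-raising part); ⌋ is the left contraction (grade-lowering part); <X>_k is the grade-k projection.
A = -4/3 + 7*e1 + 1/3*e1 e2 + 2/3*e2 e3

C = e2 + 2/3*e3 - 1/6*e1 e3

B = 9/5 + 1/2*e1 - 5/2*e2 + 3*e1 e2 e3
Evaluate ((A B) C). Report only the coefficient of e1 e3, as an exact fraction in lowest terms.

step 1: 11/10 + 131/10*e1 + 19/6*e2 + 2/3*e3 - 169/10*e1 e2 + 111/5*e2 e3 - 11/3*e1 e2 e3
step 2: 49/18 - 1531/90*e1 - 644/45*e2 - 473/20*e3 + 866/45*e1 e2 + 733/60*e1 e3 - 247/180*e2 e3 - 1933/180*e1 e2 e3
Answer: 733/60


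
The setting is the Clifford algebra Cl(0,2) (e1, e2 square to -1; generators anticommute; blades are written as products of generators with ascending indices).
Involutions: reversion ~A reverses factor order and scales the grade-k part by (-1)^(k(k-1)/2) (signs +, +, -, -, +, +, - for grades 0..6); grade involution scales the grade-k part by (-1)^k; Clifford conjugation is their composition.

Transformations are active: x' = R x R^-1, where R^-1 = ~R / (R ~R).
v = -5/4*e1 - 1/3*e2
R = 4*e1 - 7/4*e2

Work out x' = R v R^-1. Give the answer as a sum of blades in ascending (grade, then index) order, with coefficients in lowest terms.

~R = 4*e1 - 7/4*e2, and R ~R = -305/16, so R^-1 = ~R / (-305/16).
R v = 53/12 - 169/48*e1 e2
Answer: -2209/3660*e1 + 349/305*e2


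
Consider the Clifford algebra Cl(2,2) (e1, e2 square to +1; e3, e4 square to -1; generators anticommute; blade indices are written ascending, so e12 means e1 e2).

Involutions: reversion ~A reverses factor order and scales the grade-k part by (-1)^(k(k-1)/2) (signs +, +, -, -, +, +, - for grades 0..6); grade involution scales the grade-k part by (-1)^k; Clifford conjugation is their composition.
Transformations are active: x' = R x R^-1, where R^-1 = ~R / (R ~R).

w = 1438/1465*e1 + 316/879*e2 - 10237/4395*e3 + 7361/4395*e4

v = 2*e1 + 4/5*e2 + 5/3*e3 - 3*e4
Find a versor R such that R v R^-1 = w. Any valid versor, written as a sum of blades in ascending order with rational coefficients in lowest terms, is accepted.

Here q(v) = q(w) = -1606/225; the classical choice R = v + w = 4368/1465*e1 + 5096/4395*e2 - 2912/4395*e3 - 5824/4395*e4 then realises v -> w under the sandwich.
Answer: 4368/1465*e1 + 5096/4395*e2 - 2912/4395*e3 - 5824/4395*e4


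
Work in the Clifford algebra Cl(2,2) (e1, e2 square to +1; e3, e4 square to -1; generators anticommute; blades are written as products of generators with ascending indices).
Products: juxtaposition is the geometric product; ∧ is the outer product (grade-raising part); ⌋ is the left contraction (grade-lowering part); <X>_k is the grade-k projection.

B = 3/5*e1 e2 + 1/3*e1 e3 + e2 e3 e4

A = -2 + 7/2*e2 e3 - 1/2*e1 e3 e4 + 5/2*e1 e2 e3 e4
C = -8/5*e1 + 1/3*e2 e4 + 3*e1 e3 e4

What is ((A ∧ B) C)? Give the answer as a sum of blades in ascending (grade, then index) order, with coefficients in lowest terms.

step 1: -6/5*e1 e2 - 2/3*e1 e3 - 2*e2 e3 e4
step 2: -48/25*e2 - 2/5*e3 - 2*e4 - 6*e1 e2 - 2/5*e1 e4 + 18/5*e2 e3 e4 - 134/45*e1 e2 e3 e4
Answer: -48/25*e2 - 2/5*e3 - 2*e4 - 6*e1 e2 - 2/5*e1 e4 + 18/5*e2 e3 e4 - 134/45*e1 e2 e3 e4


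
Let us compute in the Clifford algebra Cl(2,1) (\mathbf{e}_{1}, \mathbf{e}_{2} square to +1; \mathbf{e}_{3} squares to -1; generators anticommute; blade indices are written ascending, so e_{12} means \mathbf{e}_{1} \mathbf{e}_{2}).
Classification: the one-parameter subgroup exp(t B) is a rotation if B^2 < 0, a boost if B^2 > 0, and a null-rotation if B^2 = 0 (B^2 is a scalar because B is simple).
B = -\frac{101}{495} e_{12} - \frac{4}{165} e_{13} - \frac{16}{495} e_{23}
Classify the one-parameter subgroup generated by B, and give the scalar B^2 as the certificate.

B^2 term by term: the squares give (-\frac{101}{495})^2*(e_{12})^2 + (-\frac{4}{165})^2*(e_{13})^2 + (-\frac{16}{495})^2*(e_{23})^2 = \frac{10201}{245025}*(-1) + \frac{16}{27225}*(+1) + \frac{256}{245025}*(+1) = -\frac{1}{25} (each basis 2-blade squares to minus the product of its generators' squares); cross terms between blades sharing an index anticommute and cancel. So B^2 = -\frac{1}{25}.
Answer: rotation, certificate B^2 = -\frac{1}{25}. The scalar -\frac{1}{25} is the complete invariant here: its sign names the subgroup type.


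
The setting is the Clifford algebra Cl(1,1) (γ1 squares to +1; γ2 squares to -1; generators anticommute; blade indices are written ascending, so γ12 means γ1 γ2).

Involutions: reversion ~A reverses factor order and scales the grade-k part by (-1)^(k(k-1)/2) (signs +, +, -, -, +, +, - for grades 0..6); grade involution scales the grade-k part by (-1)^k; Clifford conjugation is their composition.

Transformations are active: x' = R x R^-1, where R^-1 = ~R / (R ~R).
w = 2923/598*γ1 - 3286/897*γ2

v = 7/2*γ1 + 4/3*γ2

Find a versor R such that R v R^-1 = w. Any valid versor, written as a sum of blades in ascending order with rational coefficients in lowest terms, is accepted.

A norm check does it: q(v) = q(w) = 377/36, hence R = v + w = 2508/299*γ1 - 2090/897*γ2 realises the map — parallel part kept, (v - w)/2 negated, v carried to w.
Answer: 2508/299*γ1 - 2090/897*γ2


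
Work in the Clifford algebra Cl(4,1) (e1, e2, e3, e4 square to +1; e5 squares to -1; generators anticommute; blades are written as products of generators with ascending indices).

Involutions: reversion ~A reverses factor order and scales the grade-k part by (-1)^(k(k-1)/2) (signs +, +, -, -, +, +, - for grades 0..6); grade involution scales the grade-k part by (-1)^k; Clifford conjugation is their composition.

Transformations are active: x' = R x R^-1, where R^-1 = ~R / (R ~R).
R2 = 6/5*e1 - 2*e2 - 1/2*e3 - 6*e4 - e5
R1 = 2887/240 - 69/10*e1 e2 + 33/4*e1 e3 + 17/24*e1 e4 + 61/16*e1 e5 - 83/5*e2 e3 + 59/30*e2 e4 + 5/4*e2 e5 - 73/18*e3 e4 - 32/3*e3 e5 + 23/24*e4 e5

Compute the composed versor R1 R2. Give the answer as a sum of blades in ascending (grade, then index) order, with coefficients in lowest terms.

Distribute over the terms of R2 (each basis-blade product reordered to ascending indices, repeated generators contracted through their squares):
R1 (6/5*e1) = 2887/200*e1 + 207/25*e2 - 99/10*e3 - 17/20*e4 - 183/40*e5 - 498/25*e1 e2 e3 + 59/25*e1 e2 e4 + 3/2*e1 e2 e5 - 73/15*e1 e3 e4 - 64/5*e1 e3 e5 + 23/20*e1 e4 e5
R1 (-2*e2) = 69/5*e1 - 2887/120*e2 - 166/5*e3 + 59/15*e4 + 5/2*e5 + 33/2*e1 e2 e3 + 17/12*e1 e2 e4 + 61/8*e1 e2 e5 + 73/9*e2 e3 e4 + 64/3*e2 e3 e5 - 23/12*e2 e4 e5
R1 (-1/2*e3) = -33/8*e1 + 83/10*e2 - 2887/480*e3 - 73/36*e4 - 16/3*e5 + 69/20*e1 e2 e3 + 17/48*e1 e3 e4 + 61/32*e1 e3 e5 + 59/60*e2 e3 e4 + 5/8*e2 e3 e5 - 23/48*e3 e4 e5
R1 (-6*e4) = -17/4*e1 - 59/5*e2 + 73/3*e3 - 2887/40*e4 + 23/4*e5 + 207/5*e1 e2 e4 - 99/2*e1 e3 e4 + 183/8*e1 e4 e5 + 498/5*e2 e3 e4 + 15/2*e2 e4 e5 - 64*e3 e4 e5
R1 (-e5) = 61/16*e1 + 5/4*e2 - 32/3*e3 + 23/24*e4 - 2887/240*e5 + 69/10*e1 e2 e5 - 33/4*e1 e3 e5 - 17/24*e1 e4 e5 + 83/5*e2 e3 e5 - 59/30*e2 e4 e5 + 73/18*e3 e4 e5
Summing the partial products and collecting blades:
Answer: 9469/400*e1 - 10817/600*e2 - 3403/96*e3 - 12629/180*e4 - 219/16*e5 + 3/100*e1 e2 e3 + 13553/300*e1 e2 e4 + 641/40*e1 e2 e5 - 4321/80*e1 e3 e4 - 3063/160*e1 e3 e5 + 1399/60*e1 e4 e5 + 3913/36*e2 e3 e4 + 4627/120*e2 e3 e5 + 217/60*e2 e4 e5 - 8701/144*e3 e4 e5


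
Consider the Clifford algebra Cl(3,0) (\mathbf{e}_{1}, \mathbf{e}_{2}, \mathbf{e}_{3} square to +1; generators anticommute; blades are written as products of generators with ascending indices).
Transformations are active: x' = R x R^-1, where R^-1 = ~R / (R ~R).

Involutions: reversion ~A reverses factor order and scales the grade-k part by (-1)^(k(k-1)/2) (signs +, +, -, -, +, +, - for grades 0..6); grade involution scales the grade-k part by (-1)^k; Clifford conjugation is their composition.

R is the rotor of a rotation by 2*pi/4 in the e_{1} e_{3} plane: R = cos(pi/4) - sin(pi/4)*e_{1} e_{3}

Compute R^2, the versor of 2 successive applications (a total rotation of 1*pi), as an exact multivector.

Because a rotor carries half the rotation angle, composing 2 copies of this e_{1} e_{3}-plane rotor multiplies the phase: 2*(pi/4) = \frac{\pi}{2}, hence R^2 = cos(\frac{\pi}{2}) - sin(\frac{\pi}{2})*e_{1} e_{3}.
cos(\frac{\pi}{2}) = 0 and sin(\frac{\pi}{2}) = 1, so R^2 = -e_{1} e_{3}. The net rotation is 1*pi; the rotor keeps the half-angle phase exactly.
Answer: -e_{1} e_{3}


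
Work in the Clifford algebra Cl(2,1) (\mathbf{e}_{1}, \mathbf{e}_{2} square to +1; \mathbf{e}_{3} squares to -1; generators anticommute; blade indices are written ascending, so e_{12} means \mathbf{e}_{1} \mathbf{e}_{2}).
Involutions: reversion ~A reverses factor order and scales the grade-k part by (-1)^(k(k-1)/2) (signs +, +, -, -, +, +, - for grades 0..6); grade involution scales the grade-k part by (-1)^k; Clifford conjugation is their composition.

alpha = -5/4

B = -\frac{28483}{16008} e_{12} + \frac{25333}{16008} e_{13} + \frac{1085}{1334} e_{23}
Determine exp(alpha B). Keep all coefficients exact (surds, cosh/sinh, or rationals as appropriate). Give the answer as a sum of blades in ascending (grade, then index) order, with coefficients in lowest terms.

B^2 term by term: the squares give (-\frac{28483}{16008})^2*(e_{12})^2 + (\frac{25333}{16008})^2*(e_{13})^2 + (\frac{1085}{1334})^2*(e_{23})^2 = \frac{811281289}{256256064}*(-1) + \frac{641760889}{256256064}*(+1) + \frac{1177225}{1779556}*(+1) = 0 (each basis 2-blade squares to minus the product of its generators' squares); cross terms between blades sharing an index anticommute and cancel. So B^2 = 0.
B^2 = 0, and the exponential is exactly linear here: exp(alpha B) = 1 + alpha B (parabolic case).
Answer: 1 + \frac{142415}{64032} e_{12} - \frac{126665}{64032} e_{13} - \frac{5425}{5336} e_{23}


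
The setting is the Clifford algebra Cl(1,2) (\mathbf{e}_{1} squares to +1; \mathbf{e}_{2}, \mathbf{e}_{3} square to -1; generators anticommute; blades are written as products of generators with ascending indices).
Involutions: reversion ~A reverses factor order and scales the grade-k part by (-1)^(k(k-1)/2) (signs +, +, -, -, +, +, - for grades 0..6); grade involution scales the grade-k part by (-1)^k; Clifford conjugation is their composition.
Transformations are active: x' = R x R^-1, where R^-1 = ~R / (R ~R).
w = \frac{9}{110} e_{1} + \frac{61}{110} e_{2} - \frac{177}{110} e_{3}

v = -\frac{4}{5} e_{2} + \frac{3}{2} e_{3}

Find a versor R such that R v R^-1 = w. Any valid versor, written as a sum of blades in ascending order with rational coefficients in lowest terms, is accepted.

Construction: equal norms (both -\frac{289}{100}) license R = v + w = \frac{9}{110} e_{1} - \frac{27}{110} e_{2} - \frac{6}{55} e_{3} — nothing changes along that direction, while (v - w)/2 changes sign, so v maps onto w.
Answer: \frac{9}{110} e_{1} - \frac{27}{110} e_{2} - \frac{6}{55} e_{3}


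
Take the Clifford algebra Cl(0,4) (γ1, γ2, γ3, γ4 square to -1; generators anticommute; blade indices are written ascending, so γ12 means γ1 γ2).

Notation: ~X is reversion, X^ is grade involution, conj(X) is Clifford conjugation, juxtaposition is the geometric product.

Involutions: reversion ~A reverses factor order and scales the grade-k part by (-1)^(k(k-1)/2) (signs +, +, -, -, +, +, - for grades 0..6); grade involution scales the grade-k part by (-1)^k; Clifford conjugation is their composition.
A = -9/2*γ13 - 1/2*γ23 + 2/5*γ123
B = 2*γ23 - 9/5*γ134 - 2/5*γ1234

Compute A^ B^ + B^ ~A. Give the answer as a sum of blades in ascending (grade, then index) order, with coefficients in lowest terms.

first term: 1 + 4/5*γ1 + 413/50*γ4 - 9*γ12 - 1/5*γ14 + 27/25*γ24 + 9/10*γ124
second term: -1 + 4/5*γ1 - 413/50*γ4 - 9*γ12 + 1/5*γ14 - 27/25*γ24 + 9/10*γ124
Answer: 8/5*γ1 - 18*γ12 + 9/5*γ124


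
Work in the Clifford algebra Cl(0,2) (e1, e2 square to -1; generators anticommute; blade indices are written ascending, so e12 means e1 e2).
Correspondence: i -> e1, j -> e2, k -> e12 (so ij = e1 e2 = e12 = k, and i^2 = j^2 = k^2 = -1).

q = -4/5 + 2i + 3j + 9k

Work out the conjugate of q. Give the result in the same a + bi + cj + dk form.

In blades: q = -4/5 + 2*e1 + 3*e2 + 9*e12.
Conjugation here is Clifford conjugation: the scalar is fixed and the grade-1 and grade-2 blades all flip sign, giving -4/5 - 2*e1 - 3*e2 - 9*e12; translating back:
Answer: -4/5 - 2i - 3j - 9k


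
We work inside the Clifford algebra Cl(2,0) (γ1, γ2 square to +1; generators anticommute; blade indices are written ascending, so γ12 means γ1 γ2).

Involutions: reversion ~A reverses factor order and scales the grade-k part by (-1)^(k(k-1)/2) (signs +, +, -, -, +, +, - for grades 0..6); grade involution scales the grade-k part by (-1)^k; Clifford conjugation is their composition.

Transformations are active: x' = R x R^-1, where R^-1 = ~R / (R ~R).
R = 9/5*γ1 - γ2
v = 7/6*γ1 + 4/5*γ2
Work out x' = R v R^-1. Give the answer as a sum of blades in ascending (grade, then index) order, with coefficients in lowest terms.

~R = 9/5*γ1 - γ2, and R ~R = 106/25, so R^-1 = ~R / (106/25).
R v = 13/10 + 391/150*γ12
Answer: -10/159*γ1 - 749/530*γ2


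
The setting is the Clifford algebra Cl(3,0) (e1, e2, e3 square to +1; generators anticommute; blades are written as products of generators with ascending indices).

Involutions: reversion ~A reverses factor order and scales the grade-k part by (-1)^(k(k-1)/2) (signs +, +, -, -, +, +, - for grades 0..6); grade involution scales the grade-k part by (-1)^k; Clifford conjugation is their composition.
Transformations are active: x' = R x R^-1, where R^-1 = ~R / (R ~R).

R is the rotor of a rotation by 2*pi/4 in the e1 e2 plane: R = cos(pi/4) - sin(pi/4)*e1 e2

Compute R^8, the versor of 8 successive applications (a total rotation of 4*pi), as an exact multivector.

The rotor phase is half the rotation angle and phases add under composition, so 8 steps in the e1 e2 plane accumulate phase 8*(pi/4) = 2*pi: R^8 = cos(2*pi) - sin(2*pi)*e1 e2.
cos(2*pi) = 1 and sin(2*pi) = 0, so R^8 = 1. The total rotation 4*pi is 2 full turns, so every vector returns to itself, yet the rotor is +1, back on the identity sheet (an even number of 2*pi turns).
Answer: 1


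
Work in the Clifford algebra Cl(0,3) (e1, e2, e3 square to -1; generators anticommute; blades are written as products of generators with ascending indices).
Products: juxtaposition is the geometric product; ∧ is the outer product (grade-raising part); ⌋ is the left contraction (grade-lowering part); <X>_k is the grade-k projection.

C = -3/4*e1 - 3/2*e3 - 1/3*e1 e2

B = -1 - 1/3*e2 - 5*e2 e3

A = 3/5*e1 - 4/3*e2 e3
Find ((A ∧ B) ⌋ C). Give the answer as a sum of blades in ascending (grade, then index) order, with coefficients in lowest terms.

step 1: -3/5*e1 - 1/5*e1 e2 + 4/3*e2 e3 - 3*e1 e2 e3
step 2: -31/60 - 1/5*e2
Answer: -31/60 - 1/5*e2


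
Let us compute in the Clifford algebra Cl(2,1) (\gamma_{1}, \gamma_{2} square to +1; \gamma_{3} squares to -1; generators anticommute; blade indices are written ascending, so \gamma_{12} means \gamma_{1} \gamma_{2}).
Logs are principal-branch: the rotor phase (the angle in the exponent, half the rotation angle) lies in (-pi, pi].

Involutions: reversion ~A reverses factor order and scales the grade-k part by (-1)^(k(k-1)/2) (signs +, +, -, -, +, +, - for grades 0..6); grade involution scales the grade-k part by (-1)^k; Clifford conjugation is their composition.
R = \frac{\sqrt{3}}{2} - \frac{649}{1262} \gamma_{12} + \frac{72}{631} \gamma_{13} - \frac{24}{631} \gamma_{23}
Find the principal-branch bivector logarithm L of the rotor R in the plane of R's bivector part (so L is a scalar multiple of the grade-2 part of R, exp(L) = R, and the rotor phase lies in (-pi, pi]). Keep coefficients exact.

The scalar part of R is \frac{\sqrt{3}}{2}, and that scalar determines the rotor phase on the principal branch; recovering the unit plane as bivector-part over sine of the phase gives L = phase * plane.
Concretely: cos(phase) = \frac{\sqrt{3}}{2} gives phase = ±\frac{\pi}{6}, and since phase/sin(phase) is even the sign is immaterial: L = (phase/sin(phase)) * <R>_2 = (\frac{\pi}{3}) * <R>_2.
Answer: - \frac{649 \pi}{3786} \gamma_{12} + \frac{24 \pi}{631} \gamma_{13} - \frac{8 \pi}{631} \gamma_{23}


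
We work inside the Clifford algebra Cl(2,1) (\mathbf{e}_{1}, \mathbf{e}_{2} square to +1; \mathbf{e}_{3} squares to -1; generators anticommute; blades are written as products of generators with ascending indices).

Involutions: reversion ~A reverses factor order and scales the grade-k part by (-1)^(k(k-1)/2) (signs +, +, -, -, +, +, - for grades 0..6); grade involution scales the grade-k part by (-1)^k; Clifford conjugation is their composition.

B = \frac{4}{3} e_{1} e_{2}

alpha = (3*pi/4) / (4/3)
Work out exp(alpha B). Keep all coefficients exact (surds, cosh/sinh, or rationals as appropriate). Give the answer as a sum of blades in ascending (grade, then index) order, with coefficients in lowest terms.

B^2 = (\frac{4}{3})^2*(e_{1} e_{2})^2 = \frac{16}{9}*(-1) = -\frac{16}{9} (a basis 2-blade squares to minus the product of its generators' squares).
B^2 = -\frac{16}{9} — since the square is negative, the closed form is circular: l = \frac{4}{3}, alpha*l = \frac{3 \pi}{4}, so exp(alpha B) = cos(\frac{3 \pi}{4}) + (sin(\frac{3 \pi}{4})/(\frac{4}{3}))*B = - \frac{\sqrt{2}}{2} + (\frac{3 \sqrt{2}}{8})*B.
Answer: - \frac{\sqrt{2}}{2} + \frac{\sqrt{2}}{2} e_{1} e_{2}


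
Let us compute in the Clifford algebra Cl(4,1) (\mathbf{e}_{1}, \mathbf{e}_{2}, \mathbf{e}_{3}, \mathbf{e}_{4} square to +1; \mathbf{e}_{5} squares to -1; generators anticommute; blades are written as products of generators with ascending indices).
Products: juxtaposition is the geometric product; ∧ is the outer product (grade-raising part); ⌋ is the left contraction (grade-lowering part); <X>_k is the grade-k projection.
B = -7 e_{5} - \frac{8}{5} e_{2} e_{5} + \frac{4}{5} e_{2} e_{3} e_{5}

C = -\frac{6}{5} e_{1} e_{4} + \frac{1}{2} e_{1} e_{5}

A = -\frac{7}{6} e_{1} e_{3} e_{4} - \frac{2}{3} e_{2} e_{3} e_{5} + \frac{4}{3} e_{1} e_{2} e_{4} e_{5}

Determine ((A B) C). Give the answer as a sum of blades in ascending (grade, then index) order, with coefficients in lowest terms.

step 1: -\frac{8}{15} - \frac{16}{15} e_{3} + \frac{32}{15} e_{1} e_{4} - \frac{14}{3} e_{2} e_{3} + \frac{28}{3} e_{1} e_{2} e_{4} - \frac{16}{15} e_{1} e_{3} e_{4} + \frac{14}{15} e_{1} e_{2} e_{4} e_{5} + \frac{49}{6} e_{1} e_{3} e_{4} e_{5} + \frac{28}{15} e_{1} e_{2} e_{3} e_{4} e_{5}
step 2: \frac{64}{25} - \frac{56}{5} e_{2} + \frac{32}{25} e_{3} + \frac{16}{25} e_{1} e_{4} - \frac{4}{15} e_{1} e_{5} + \frac{7}{15} e_{2} e_{4} - \frac{28}{25} e_{2} e_{5} + \frac{49}{12} e_{3} e_{4} - \frac{49}{5} e_{3} e_{5} - \frac{16}{15} e_{4} e_{5} - \frac{32}{25} e_{1} e_{3} e_{4} + \frac{8}{15} e_{1} e_{3} e_{5} - \frac{14}{15} e_{2} e_{3} e_{4} + \frac{56}{25} e_{2} e_{3} e_{5} + \frac{14}{3} e_{2} e_{4} e_{5} - \frac{8}{15} e_{3} e_{4} e_{5} + \frac{28}{5} e_{1} e_{2} e_{3} e_{4} - \frac{7}{3} e_{1} e_{2} e_{3} e_{5}
Answer: \frac{64}{25} - \frac{56}{5} e_{2} + \frac{32}{25} e_{3} + \frac{16}{25} e_{1} e_{4} - \frac{4}{15} e_{1} e_{5} + \frac{7}{15} e_{2} e_{4} - \frac{28}{25} e_{2} e_{5} + \frac{49}{12} e_{3} e_{4} - \frac{49}{5} e_{3} e_{5} - \frac{16}{15} e_{4} e_{5} - \frac{32}{25} e_{1} e_{3} e_{4} + \frac{8}{15} e_{1} e_{3} e_{5} - \frac{14}{15} e_{2} e_{3} e_{4} + \frac{56}{25} e_{2} e_{3} e_{5} + \frac{14}{3} e_{2} e_{4} e_{5} - \frac{8}{15} e_{3} e_{4} e_{5} + \frac{28}{5} e_{1} e_{2} e_{3} e_{4} - \frac{7}{3} e_{1} e_{2} e_{3} e_{5}


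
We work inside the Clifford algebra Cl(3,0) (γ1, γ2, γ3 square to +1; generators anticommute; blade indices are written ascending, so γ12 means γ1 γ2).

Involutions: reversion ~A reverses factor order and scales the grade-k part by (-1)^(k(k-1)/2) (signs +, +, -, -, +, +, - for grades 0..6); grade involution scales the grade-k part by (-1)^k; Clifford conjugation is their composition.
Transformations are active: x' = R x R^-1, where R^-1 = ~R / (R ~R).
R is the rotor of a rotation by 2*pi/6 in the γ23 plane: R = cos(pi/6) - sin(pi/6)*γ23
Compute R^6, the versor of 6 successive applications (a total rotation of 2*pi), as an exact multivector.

Because a rotor carries half the rotation angle, composing 6 copies of this γ23-plane rotor multiplies the phase: 6*(pi/6) = pi, hence R^6 = cos(pi) - sin(pi)*γ23.
cos(pi) = -1 and sin(pi) = 0, so R^6 = -1. The total rotation 2*pi is 1 full turn, so every vector returns to itself, yet the rotor is -1, on the OTHER sheet of the double cover (an odd number of 2*pi turns).
Answer: -1


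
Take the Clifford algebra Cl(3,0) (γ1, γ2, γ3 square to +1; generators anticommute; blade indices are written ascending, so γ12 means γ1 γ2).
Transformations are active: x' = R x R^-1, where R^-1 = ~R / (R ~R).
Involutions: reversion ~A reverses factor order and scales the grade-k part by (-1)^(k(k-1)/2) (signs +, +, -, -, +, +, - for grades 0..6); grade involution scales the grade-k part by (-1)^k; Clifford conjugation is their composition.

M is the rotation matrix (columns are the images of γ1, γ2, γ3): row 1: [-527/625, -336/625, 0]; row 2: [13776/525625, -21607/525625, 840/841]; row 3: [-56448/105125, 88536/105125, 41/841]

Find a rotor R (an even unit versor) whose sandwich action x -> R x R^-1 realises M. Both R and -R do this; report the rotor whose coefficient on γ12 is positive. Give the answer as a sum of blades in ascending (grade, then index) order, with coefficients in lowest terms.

Method: write R = a + b12*γ12 + b13*γ13 + b23*γ23 with a^2 + b12^2 + b13^2 + b23^2 = 1 (so R^-1 = ~R). Expanding the columns R e_j ~R gives tr M = 4a^2 - 1 and, from the antisymmetric part, M21 - M12 = -4a*b12, M13 - M31 = 4a*b13, M32 - M23 = -4a*b23.
Here tr M = -439189/525625, so a^2 = (1 + tr M)/4 = 21609/525625 and a = ±147/725. Taking a = 147/725: M21 - M12 = 296352/525625, M13 - M31 = 56448/105125, M32 - M23 = -16464/105125, giving b12 = -504/725, b13 = 96/145, b23 = 28/145, i.e. R = 147/725 - 504/725*γ12 + 96/145*γ13 + 28/145*γ23.
Its γ12 coefficient is negative, so report the other preimage -R.
Answer: -147/725 + 504/725*γ12 - 96/145*γ13 - 28/145*γ23. Why the constraint matters: R and -R act identically through the sandwich — M has trace -439189/525625 either way — so only the sign condition on γ12 picks one of the two preimages.


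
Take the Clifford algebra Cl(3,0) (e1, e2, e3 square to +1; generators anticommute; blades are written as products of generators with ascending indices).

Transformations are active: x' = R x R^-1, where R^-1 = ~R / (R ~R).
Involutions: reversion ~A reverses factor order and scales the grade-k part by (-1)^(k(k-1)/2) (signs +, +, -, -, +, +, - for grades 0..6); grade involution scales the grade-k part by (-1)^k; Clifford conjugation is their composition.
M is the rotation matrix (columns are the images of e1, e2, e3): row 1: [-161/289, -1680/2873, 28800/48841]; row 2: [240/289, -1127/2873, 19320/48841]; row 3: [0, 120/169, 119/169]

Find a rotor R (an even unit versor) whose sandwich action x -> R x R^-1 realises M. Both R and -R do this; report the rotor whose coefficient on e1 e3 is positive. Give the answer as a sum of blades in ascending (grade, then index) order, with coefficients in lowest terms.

Method: write R = a + b12*e1 e2 + b13*e1 e3 + b23*e2 e3 with a^2 + b12^2 + b13^2 + b23^2 = 1 (so R^-1 = ~R). Expanding the columns R e_j ~R gives tr M = 4a^2 - 1 and, from the antisymmetric part, M21 - M12 = -4a*b12, M13 - M31 = 4a*b13, M32 - M23 = -4a*b23.
Here tr M = -11977/48841, so a^2 = (1 + tr M)/4 = 9216/48841 and a = ±96/221. Taking a = 96/221: M21 - M12 = 69120/48841, M13 - M31 = 28800/48841, M32 - M23 = 15360/48841, giving b12 = -180/221, b13 = 75/221, b23 = -40/221, i.e. R = 96/221 - 180/221*e1 e2 + 75/221*e1 e3 - 40/221*e2 e3.
Its e1 e3 coefficient is already positive.
Answer: 96/221 - 180/221*e1 e2 + 75/221*e1 e3 - 40/221*e2 e3. Key observation: the double cover Spin(3) -> SO(3) sends R and -R to the same matrix (trace -11977/48841 here), so the stated sign of the e1 e3 coefficient is what selects one sheet.


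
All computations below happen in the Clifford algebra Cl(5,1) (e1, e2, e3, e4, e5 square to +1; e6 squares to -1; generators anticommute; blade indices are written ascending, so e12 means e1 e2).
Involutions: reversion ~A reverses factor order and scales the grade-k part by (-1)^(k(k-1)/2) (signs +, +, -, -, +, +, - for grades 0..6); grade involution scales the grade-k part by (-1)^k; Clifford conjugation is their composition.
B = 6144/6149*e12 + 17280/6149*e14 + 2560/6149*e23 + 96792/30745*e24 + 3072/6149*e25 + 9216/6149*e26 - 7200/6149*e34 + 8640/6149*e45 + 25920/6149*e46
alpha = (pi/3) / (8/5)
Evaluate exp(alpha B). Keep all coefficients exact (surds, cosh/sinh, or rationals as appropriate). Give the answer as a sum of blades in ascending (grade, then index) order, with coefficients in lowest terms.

B^2 term by term: the squares give (6144/6149)^2*(e12)^2 + (17280/6149)^2*(e14)^2 + (2560/6149)^2*(e23)^2 + (96792/30745)^2*(e24)^2 + (3072/6149)^2*(e25)^2 + (9216/6149)^2*(e26)^2 + (-7200/6149)^2*(e34)^2 + (8640/6149)^2*(e45)^2 + (25920/6149)^2*(e46)^2 = 37748736/37810201*(-1) + 298598400/37810201*(-1) + 6553600/37810201*(-1) + 9368691264/945255025*(-1) + 9437184/37810201*(-1) + 84934656/37810201*(+1) + 51840000/37810201*(-1) + 74649600/37810201*(-1) + 671846400/37810201*(+1) = -64/25 (each basis 2-blade squares to minus the product of its generators' squares); cross terms between blades sharing an index anticommute and cancel; the commuting (index-disjoint) pairs give grade-4 terms 2*c*c'*(blade product), which cancel blade by blade — e1234: -88473600/37810201 + 88473600/37810201 = 0; e1245: 106168320/37810201 - 106168320/37810201 = 0; e1246: 318504960/37810201 - 318504960/37810201 = 0; e2345: 44236800/37810201 - 44236800/37810201 = 0; e2346: 132710400/37810201 - 132710400/37810201 = 0; e2456: -159252480/37810201 + 159252480/37810201 = 0 — confirming B is simple. So B^2 = -64/25.
B^2 = -64/25 — B^2 < 0, so the exponential closes trigonometrically: l = 8/5, alpha*l = pi/3, so exp(alpha B) = cos(pi/3) + (sin(pi/3)/(8/5))*B = 1/2 + (5*sqrt(3)/16)*B.
Answer: 1/2 + 1920*sqrt(3)/6149*e12 + 5400*sqrt(3)/6149*e14 + 800*sqrt(3)/6149*e23 + 12099*sqrt(3)/12298*e24 + 960*sqrt(3)/6149*e25 + 2880*sqrt(3)/6149*e26 - 2250*sqrt(3)/6149*e34 + 2700*sqrt(3)/6149*e45 + 8100*sqrt(3)/6149*e46


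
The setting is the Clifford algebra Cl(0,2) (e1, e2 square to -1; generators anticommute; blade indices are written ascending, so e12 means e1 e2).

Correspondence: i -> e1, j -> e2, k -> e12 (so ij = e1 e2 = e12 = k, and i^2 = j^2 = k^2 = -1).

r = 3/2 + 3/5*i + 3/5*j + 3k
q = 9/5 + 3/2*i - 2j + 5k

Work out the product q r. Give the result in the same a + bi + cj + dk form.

In blades: q = 9/5 + 3/2*e1 - 2*e2 + 5*e12, r = 3/2 + 3/5*e1 + 3/5*e2 + 3*e12.
Distribute q over r term by term (generator squares from the signature, products reordered to ascending indices): (9/5)*r = 27/10 + 27/25*e1 + 27/25*e2 + 27/5*e12; (3/2*e1)*r = -9/10 + 9/4*e1 - 9/2*e2 + 9/10*e12; (-2*e2)*r = 6/5 - 6*e1 - 3*e2 + 6/5*e12; (5*e12)*r = -15 - 3*e1 + 3*e2 + 15/2*e12.
Sum: -12 - 567/100*e1 - 171/50*e2 + 15*e12; translating back through the correspondence:
Answer: -12 - 567/100*i - 171/50*j + 15k


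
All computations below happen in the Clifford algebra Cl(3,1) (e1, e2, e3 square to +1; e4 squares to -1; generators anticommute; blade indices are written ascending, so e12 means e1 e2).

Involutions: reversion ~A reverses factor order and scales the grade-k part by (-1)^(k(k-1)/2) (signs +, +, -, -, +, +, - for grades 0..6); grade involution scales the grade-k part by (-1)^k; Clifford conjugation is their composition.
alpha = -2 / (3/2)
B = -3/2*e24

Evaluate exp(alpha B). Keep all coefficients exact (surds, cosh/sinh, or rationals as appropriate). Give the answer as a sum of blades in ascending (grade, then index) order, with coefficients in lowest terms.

B^2 = (-3/2)^2*(e24)^2 = 9/4*(+1) = 9/4 (a basis 2-blade squares to minus the product of its generators' squares).
B^2 = 9/4 — hyperbolic case — the even/odd split gives cosh and sinh: l = 3/2, alpha*l = -2, so exp(alpha B) = cosh(-2) + (sinh(-2)/(3/2))*B = cosh(2) + (-2*sinh(2)/3)*B.
Answer: cosh(2) + sinh(2)*e24


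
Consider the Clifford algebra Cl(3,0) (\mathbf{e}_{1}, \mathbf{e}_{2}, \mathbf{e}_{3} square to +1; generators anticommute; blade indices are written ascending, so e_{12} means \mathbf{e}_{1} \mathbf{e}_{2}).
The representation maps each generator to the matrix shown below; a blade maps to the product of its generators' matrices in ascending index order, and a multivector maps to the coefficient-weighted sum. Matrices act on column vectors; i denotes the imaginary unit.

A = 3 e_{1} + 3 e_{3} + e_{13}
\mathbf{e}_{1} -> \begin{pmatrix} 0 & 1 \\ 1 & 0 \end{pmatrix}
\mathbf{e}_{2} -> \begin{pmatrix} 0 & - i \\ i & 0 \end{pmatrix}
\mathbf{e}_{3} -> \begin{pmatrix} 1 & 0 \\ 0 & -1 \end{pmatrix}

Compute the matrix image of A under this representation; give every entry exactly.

Bivector images (products of the table entries): rho(e_{13}) = rho(\mathbf{e}_{1})rho(\mathbf{e}_{3}) = \begin{pmatrix} 0 & -1 \\ 1 & 0 \end{pmatrix}.
M = (3)*rho(e_{1}) + (3)*rho(e_{3}) + (1)*rho(e_{13}), summed entrywise:
Answer: \begin{pmatrix} 3 & 2 \\ 4 & -3 \end{pmatrix}


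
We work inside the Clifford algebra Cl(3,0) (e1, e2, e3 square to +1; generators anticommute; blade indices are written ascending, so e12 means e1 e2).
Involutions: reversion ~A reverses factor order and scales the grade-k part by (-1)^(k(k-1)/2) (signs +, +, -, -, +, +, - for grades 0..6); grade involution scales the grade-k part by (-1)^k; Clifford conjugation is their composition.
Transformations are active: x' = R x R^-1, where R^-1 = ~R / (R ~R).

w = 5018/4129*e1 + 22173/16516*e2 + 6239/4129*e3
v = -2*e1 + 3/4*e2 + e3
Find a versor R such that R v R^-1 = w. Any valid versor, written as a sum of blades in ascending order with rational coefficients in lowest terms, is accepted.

A norm check does it: q(v) = q(w) = 89/16, hence R = v + w = -3240/4129*e1 + 8640/4129*e2 + 10368/4129*e3 realises the map — parallel part kept, (v - w)/2 negated, v carried to w.
Answer: -3240/4129*e1 + 8640/4129*e2 + 10368/4129*e3


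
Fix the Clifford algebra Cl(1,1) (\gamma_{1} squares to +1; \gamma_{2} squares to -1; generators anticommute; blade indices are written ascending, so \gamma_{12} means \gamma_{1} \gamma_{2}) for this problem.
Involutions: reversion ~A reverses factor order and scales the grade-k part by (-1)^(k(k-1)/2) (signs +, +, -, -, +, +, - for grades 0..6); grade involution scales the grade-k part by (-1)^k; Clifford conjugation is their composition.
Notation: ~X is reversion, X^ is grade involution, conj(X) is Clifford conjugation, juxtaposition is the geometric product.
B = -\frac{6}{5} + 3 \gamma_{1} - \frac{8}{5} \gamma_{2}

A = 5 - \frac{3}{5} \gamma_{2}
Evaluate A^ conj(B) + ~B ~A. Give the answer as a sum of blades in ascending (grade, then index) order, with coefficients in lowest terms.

first term: -\frac{174}{25} - 15 \gamma_{1} + \frac{182}{25} \gamma_{2} + \frac{9}{5} \gamma_{12}
second term: -\frac{174}{25} + 15 \gamma_{1} - \frac{182}{25} \gamma_{2} - \frac{9}{5} \gamma_{12}
Answer: -\frac{348}{25}
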